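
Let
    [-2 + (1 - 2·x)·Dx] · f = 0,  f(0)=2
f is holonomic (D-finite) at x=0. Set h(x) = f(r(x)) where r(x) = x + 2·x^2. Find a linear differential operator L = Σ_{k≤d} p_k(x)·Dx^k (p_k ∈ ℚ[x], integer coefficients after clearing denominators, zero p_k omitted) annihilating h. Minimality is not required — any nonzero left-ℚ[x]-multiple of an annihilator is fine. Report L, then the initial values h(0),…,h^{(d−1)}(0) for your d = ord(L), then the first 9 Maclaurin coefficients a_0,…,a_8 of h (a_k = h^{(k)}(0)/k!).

L = (2 + 8·x) + (-1 + 2·x + 4·x^2)·Dx  (order 1).
h: a_k = 2, 4, 16, 48, 160, 512, 1664, 5376, 17408, …
ICs: h(0) = 2.

f: a_k = 2, 4, 8, 16, 32, 64, 128, 256, 512, …
f∘r: x↦r, Dx↦Dx/r' in L_f ⇒ L₀.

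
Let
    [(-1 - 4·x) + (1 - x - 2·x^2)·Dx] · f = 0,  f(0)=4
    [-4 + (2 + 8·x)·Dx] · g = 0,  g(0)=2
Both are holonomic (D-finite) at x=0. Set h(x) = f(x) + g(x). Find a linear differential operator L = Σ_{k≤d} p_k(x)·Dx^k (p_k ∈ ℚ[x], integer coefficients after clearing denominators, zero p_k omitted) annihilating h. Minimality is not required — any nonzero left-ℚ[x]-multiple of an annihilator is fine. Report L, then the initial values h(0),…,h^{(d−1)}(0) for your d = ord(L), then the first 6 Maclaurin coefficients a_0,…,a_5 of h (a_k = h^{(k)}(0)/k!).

L = (-16 - 84·x - 120·x^2 - 160·x^3) + (10 + 52·x + 204·x^2 + 400·x^3 + 400·x^4)·Dx + (1 - 7·x - 56·x^2 - 8·x^3 + 200·x^4 + 160·x^5)·Dx^2  (order 2).
h: a_k = 6, 8, 8, 28, 24, 140, …
ICs: h(0) = 6, h′(0) = 8.

f: a_k = 4, 4, 12, 20, 44, 84, …
g: a_k = 2, 4, -4, 8, -20, 56, …
Sum ⇒ L₀ = lclm(L_f,L_g) in ℚ(x)⟨Dx⟩.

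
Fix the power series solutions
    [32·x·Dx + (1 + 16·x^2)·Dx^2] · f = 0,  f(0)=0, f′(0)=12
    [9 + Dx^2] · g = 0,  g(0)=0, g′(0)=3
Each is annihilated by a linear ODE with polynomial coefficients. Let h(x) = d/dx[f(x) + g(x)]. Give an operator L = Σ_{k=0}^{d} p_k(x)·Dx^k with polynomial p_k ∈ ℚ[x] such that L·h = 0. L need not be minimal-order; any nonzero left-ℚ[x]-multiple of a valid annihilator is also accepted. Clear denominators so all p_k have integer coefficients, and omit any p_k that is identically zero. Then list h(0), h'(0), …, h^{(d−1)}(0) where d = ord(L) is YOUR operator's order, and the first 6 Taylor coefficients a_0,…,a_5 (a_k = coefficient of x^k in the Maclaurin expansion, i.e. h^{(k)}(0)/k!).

L = (-52704·x + 967680·x^3 + 663552·x^5) + (-207 + 13104·x^2 + 283392·x^4 + 331776·x^6)·Dx + (-5856·x + 107520·x^3 + 73728·x^5)·Dx^2 + (-23 + 1456·x^2 + 31488·x^4 + 36864·x^6)·Dx^3  (order 3).
h: a_k = 15, 0, -411/2, 0, 24657/8, 0, …
ICs: h(0) = 15, h′(0) = 0, h′′(0) = -411.

f: a_k = 0, 12, 0, -64, 0, 3072/5, …
g: a_k = 0, 3, 0, -9/2, 0, 81/40, …
L₀ := lclm(L_f,L_g); ord L₀ ≤ 2+2.
h=h₀': d/dx-closure on L₀ ⇒ L.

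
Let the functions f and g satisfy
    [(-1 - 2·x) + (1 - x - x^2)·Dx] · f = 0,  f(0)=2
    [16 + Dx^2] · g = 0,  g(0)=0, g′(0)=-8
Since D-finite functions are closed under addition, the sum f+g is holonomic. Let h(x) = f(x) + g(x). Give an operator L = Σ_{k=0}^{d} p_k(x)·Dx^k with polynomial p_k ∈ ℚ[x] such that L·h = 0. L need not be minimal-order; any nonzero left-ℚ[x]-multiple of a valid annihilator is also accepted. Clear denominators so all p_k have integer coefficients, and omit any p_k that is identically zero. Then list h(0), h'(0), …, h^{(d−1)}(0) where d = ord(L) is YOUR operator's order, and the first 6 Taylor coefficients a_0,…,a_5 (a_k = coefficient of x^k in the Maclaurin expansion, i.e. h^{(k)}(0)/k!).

f: a_k = 2, 2, 4, 6, 10, 16, …
g: a_k = 0, -8, 0, 64/3, 0, -256/15, …
f+g: L₀ = lclm(L_f,L_g), ord ≤ 1+2.
L = (272 + 384·x - 352·x^2 + 192·x^3 + 640·x^4 + 256·x^5) + (-160 + 368·x + 32·x^2 - 544·x^3 + 48·x^4 + 384·x^5 + 128·x^6)·Dx + (17 + 24·x - 22·x^2 + 12·x^3 + 40·x^4 + 16·x^5)·Dx^2 + (-10 + 23·x + 2·x^2 - 34·x^3 + 3·x^4 + 24·x^5 + 8·x^6)·Dx^3  (order 3).
h: a_k = 2, -6, 4, 82/3, 10, -16/15, …
ICs: h(0) = 2, h′(0) = -6, h′′(0) = 8.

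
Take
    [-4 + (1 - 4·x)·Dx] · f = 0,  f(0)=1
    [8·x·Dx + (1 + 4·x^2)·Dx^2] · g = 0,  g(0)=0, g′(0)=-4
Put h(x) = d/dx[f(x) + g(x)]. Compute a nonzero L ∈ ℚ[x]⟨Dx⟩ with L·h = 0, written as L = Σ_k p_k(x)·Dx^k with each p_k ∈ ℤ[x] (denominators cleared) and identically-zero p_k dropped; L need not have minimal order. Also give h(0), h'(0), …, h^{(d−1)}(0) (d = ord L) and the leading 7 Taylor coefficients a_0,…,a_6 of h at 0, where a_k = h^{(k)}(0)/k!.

f: a_k = 1, 4, 16, 64, 256, 1024, 4096, …
g: a_k = 0, -4, 0, 16/3, 0, -64/5, 0, …
Weyl lclm of L_f,L_g ⇒ L₀ (ord ≤ 3).
Differentiate: ansatz ord ≤ ord L₀ ⇒ L.
L = (-8 + 128·x + 96·x^2) + (13 - 8·x + 100·x^2 + 96·x^3)·Dx + (-1 + 3·x + 12·x^3 + 16·x^4)·Dx^2  (order 2).
h: a_k = 0, 32, 208, 1024, 5056, 24576, 114944, …
ICs: h(0) = 0, h′(0) = 32.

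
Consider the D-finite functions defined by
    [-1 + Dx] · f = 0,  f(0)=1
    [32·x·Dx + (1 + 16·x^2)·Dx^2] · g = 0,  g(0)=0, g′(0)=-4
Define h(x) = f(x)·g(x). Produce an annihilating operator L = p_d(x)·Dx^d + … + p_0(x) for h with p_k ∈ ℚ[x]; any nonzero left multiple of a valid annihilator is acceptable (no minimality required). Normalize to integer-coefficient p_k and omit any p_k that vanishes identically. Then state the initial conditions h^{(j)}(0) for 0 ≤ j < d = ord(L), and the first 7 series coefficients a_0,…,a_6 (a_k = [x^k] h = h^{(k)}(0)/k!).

f: a_k = 1, 1, 1/2, 1/6, 1/24, 1/120, 1/720, …
g: a_k = 0, -4, 0, 64/3, 0, -1024/5, 0, …
Product ⇒ symmetric product L₀, ord ≤ 2.
L = (1 - 32·x + 16·x^2) + (-2 + 32·x - 32·x^2)·Dx + (1 + 16·x^2)·Dx^2  (order 2).
h: a_k = 0, -4, -4, 58/3, 62/3, -1943/10, -3623/18, …
ICs: h(0) = 0, h′(0) = -4.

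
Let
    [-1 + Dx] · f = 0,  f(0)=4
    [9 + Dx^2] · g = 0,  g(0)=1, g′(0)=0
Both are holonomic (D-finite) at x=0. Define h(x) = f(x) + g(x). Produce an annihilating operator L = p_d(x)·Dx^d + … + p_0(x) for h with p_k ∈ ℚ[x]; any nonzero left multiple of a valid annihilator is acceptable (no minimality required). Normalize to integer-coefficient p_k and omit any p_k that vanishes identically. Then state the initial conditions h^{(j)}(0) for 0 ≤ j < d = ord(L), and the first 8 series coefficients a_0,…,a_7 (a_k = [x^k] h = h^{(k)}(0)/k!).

L = -9 + 9·Dx - Dx^2 + Dx^3  (order 3).
h: a_k = 5, 4, -5/2, 2/3, 85/24, 1/30, -145/144, 1/1260, …
ICs: h(0) = 5, h′(0) = 4, h′′(0) = -5.

f: a_k = 4, 4, 2, 2/3, 1/6, 1/30, 1/180, 1/1260, …
g: a_k = 1, 0, -9/2, 0, 27/8, 0, -81/80, 0, …
L₀ := lclm(L_f,L_g); ord L₀ ≤ 1+2.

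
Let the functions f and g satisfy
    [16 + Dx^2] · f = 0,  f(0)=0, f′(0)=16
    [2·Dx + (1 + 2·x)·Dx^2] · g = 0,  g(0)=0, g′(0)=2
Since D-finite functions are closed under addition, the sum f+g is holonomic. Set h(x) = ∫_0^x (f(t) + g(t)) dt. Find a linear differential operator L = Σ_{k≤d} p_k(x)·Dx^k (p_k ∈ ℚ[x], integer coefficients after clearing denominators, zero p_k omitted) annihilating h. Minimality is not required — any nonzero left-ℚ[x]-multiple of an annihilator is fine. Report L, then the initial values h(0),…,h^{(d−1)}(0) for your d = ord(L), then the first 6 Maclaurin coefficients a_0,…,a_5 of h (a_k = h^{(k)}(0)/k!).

L = (160 + 256·x + 256·x^2)·Dx^2 + (48 + 224·x + 384·x^2 + 256·x^3)·Dx^3 + (10 + 16·x + 16·x^2)·Dx^4 + (3 + 14·x + 24·x^2 + 16·x^3)·Dx^5  (order 5).
h: a_k = 0, 0, 9, -2/3, -10, -4/5, …
ICs: h(0) = 0, h′(0) = 0, h′′(0) = 18, h′′′(0) = -4, h′′′′(0) = -240.

f: a_k = 0, 16, 0, -128/3, 0, 512/15, …
g: a_k = 0, 2, -2, 8/3, -4, 32/5, …
Sum ⇒ L₀ = lclm(L_f,L_g) in ℚ(x)⟨Dx⟩.
h=∫₀ˣh₀: take L = L₀·Dx.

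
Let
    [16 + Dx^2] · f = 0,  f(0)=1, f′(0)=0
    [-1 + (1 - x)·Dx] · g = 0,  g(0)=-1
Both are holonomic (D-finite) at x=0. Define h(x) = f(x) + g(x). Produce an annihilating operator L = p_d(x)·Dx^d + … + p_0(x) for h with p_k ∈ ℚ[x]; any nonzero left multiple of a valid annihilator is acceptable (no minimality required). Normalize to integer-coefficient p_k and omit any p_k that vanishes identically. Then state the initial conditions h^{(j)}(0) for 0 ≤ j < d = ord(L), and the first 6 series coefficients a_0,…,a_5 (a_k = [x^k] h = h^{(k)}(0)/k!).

f: a_k = 1, 0, -8, 0, 32/3, 0, …
g: a_k = -1, -1, -1, -1, -1, -1, …
Weyl lclm of L_f,L_g ⇒ L₀ (ord ≤ 3).
L = (-176 + 256·x - 128·x^2) + (144 - 400·x + 384·x^2 - 128·x^3)·Dx + (-11 + 16·x - 8·x^2)·Dx^2 + (9 - 25·x + 24·x^2 - 8·x^3)·Dx^3  (order 3).
h: a_k = 0, -1, -9, -1, 29/3, -1, …
ICs: h(0) = 0, h′(0) = -1, h′′(0) = -18.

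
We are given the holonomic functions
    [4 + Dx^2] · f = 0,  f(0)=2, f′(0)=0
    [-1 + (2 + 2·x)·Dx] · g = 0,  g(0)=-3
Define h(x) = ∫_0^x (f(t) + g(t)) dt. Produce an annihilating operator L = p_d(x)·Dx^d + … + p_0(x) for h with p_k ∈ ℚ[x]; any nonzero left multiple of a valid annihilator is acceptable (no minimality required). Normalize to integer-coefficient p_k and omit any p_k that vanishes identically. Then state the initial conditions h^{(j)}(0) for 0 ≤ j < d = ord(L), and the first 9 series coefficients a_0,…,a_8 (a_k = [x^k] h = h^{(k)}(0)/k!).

L = (-76 - 128·x - 64·x^2)·Dx + (120 + 376·x + 384·x^2 + 128·x^3)·Dx^2 + (-19 - 32·x - 16·x^2)·Dx^3 + (30 + 94·x + 96·x^2 + 32·x^3)·Dx^4  (order 4).
h: a_k = 0, -1, -3/4, -29/24, -3/64, 557/1920, -7/512, -5357/322560, -99/16384, …
ICs: h(0) = 0, h′(0) = -1, h′′(0) = -3/2, h′′′(0) = -29/4.

f: a_k = 2, 0, -4, 0, 4/3, 0, -8/45, 0, 4/315, …
g: a_k = -3, -3/2, 3/8, -3/16, 15/128, -21/256, 63/1024, -99/2048, 1287/32768, …
Weyl lclm of L_f,L_g ⇒ L₀ (ord ≤ 3).
h=∫₀ˣh₀: take L = L₀·Dx.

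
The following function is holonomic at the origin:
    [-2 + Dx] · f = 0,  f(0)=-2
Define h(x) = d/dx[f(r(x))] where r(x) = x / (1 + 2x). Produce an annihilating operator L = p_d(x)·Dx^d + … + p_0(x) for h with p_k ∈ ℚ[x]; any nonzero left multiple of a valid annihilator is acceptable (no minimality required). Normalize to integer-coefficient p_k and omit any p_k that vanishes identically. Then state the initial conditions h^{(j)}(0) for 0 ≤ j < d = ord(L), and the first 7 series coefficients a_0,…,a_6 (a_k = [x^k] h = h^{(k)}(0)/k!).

L = (-2 - 8·x) + (-1 - 4·x - 4·x^2)·Dx  (order 1).
h: a_k = -4, 8, -8, -16/3, 152/3, -2416/15, 17456/45, …
ICs: h(0) = -4.

f: a_k = -2, -4, -4, -8/3, -4/3, -8/15, -8/45, …
h₀=f(r): pull back L_f along r ⇒ L₀.
Differentiate: ansatz ord ≤ ord L₀ ⇒ L.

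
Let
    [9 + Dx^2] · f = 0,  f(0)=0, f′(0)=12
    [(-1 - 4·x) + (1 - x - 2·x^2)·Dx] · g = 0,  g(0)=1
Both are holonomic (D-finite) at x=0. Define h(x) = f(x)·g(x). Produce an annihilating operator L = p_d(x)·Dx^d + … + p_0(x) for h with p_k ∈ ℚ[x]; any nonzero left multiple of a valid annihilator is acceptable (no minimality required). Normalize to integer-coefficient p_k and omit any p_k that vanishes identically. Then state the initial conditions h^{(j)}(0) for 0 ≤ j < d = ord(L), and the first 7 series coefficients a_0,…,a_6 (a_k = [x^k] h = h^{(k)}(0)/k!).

f: a_k = 0, 12, 0, -18, 0, 81/10, 0, …
g: a_k = 1, 1, 3, 5, 11, 21, 43, …
f·g: L₀ = L_f ⊗_s L_g, ord ≤ 2·1.
L = (-5 + 9·x + 18·x^2) + (2 + 8·x)·Dx + (-1 + x + 2·x^2)·Dx^2  (order 2).
h: a_k = 0, 12, 12, 18, 42, 861/10, 1701/10, …
ICs: h(0) = 0, h′(0) = 12.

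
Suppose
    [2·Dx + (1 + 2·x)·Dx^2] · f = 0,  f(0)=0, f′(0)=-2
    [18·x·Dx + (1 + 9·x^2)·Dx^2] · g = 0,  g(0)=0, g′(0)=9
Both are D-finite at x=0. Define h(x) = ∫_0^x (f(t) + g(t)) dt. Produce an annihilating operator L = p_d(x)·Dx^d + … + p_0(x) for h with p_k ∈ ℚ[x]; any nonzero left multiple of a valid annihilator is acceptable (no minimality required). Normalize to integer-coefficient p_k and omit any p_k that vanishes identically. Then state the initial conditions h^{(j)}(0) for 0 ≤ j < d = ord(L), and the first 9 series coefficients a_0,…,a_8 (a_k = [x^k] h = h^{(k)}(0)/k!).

L = (-18 - 108·x + 486·x^2 + 324·x^3)·Dx^2 + (-13 - 36·x + 135·x^2 + 972·x^3 + 648·x^4)·Dx^3 + (-1 + 7·x + 18·x^2 + 81·x^3 + 243·x^4 + 162·x^5)·Dx^4  (order 4).
h: a_k = 0, 0, 7/2, 2/3, -89/12, 4/5, 697/30, 32/21, -6689/56, …
ICs: h(0) = 0, h′(0) = 0, h′′(0) = 7, h′′′(0) = 4.

f: a_k = 0, -2, 2, -8/3, 4, -32/5, 32/3, -128/7, 32, …
g: a_k = 0, 9, 0, -27, 0, 729/5, 0, -6561/7, 0, …
L₀ := lclm(L_f,L_g); ord L₀ ≤ 2+2.
Integrate: L := L₀·Dx.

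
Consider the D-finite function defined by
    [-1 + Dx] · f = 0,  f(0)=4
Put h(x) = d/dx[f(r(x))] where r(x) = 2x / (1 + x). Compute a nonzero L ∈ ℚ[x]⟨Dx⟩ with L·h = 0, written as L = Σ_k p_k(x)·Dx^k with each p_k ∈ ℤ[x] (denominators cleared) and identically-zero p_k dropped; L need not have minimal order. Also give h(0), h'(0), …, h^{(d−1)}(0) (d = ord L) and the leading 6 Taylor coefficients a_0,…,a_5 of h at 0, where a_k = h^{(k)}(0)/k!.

f: a_k = 4, 4, 2, 2/3, 1/6, 1/30, …
L₀ from L_f via x↦r, Dx↦r'^{-1}Dx.
h₀' ⇒ L via d/dx closure of L₀.
L = -2·x + (-1 - 2·x - x^2)·Dx  (order 1).
h: a_k = 8, 0, -8, 32/3, -8, 32/15, …
ICs: h(0) = 8.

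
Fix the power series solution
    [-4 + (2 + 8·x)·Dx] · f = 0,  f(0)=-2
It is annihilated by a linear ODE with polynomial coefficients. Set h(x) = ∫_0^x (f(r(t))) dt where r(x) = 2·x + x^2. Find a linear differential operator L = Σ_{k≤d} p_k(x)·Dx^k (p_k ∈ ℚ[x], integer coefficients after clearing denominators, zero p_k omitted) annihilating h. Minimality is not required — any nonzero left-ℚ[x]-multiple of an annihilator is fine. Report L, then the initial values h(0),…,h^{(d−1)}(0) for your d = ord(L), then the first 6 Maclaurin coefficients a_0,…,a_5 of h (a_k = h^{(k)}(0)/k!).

f: a_k = -2, -4, 4, -8, 20, -56, …
h₀=f(r): pull back L_f along r ⇒ L₀.
∫: right-multiply L₀ by Dx.
L = (-4 - 4·x)·Dx + (1 + 8·x + 4·x^2)·Dx^2  (order 2).
h: a_k = 0, -2, -4, 4, -12, 228/5, …
ICs: h(0) = 0, h′(0) = -2.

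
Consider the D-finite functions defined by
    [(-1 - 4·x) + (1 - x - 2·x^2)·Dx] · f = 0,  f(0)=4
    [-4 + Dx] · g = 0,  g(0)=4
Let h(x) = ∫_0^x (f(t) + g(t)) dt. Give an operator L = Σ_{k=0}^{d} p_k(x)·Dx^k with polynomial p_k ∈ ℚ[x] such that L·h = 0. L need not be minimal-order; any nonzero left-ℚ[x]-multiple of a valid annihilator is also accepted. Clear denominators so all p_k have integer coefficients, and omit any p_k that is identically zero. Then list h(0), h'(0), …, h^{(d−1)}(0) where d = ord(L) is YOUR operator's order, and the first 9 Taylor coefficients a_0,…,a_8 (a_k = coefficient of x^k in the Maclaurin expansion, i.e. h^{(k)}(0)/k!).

f: a_k = 4, 4, 12, 20, 44, 84, 172, 340, 684, …
g: a_k = 4, 16, 32, 128/3, 128/3, 512/15, 1024/45, 4096/315, 2048/315, …
L₀ := lclm(L_f,L_g); ord L₀ ≤ 1+1.
Integrate: L := L₀·Dx.
L = (-8 - 192·x^2 - 128·x^3)·Dx + (-10 + 44·x + 72·x^2 - 64·x^3 - 64·x^4)·Dx^2 + (3 - 11·x - 6·x^2 + 24·x^3 + 16·x^4)·Dx^3  (order 3).
h: a_k = 0, 8, 10, 44/3, 47/3, 52/3, 886/45, 1252/45, 27799/630, …
ICs: h(0) = 0, h′(0) = 8, h′′(0) = 20.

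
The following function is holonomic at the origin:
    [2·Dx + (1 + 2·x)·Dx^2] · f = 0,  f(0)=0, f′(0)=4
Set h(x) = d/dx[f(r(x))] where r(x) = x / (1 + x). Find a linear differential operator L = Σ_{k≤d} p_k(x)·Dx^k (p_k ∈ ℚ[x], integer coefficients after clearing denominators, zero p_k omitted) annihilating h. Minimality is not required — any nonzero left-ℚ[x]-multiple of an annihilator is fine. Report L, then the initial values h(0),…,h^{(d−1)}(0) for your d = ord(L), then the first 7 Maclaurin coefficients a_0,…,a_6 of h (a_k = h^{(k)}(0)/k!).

L = (4 + 6·x) + (1 + 4·x + 3·x^2)·Dx  (order 1).
h: a_k = 4, -16, 52, -160, 484, -1456, 4372, …
ICs: h(0) = 4.

f: a_k = 0, 4, -4, 16/3, -8, 64/5, -64/3, …
Substitute x→r, Dx→(1/r')Dx; clear ⇒ L₀.
h₀' ⇒ L via d/dx closure of L₀.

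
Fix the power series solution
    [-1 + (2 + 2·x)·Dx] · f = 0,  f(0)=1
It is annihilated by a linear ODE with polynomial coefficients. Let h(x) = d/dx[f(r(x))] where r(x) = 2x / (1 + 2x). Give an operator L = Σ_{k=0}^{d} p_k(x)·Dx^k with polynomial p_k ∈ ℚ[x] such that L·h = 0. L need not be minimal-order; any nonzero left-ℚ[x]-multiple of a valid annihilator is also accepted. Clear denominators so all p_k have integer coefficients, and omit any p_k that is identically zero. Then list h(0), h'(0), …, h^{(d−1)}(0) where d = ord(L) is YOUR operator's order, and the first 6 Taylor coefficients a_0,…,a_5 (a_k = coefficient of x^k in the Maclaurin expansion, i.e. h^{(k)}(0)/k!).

L = (-5 - 16·x) + (-1 - 6·x - 8·x^2)·Dx  (order 1).
h: a_k = 1, -5, 39/2, -141/2, 1995/8, -7059/8, …
ICs: h(0) = 1.

f: a_k = 1, 1/2, -1/8, 1/16, -5/128, 7/256, …
Substitute x→r, Dx→(1/r')Dx; clear ⇒ L₀.
h₀' ⇒ L via d/dx closure of L₀.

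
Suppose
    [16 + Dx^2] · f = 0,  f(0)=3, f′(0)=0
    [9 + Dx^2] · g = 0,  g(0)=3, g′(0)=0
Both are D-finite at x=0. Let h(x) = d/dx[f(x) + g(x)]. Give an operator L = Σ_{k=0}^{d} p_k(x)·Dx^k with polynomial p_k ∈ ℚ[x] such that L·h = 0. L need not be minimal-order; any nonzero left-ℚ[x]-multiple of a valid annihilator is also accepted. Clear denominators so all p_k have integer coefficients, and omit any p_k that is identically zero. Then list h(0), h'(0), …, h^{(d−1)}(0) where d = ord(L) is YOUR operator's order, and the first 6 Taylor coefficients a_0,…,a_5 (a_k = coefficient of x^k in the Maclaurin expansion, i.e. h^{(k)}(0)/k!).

L = 144 + 25·Dx^2 + Dx^4  (order 4).
h: a_k = 0, -75, 0, 337/2, 0, -965/8, …
ICs: h(0) = 0, h′(0) = -75, h′′(0) = 0, h′′′(0) = 1011.

f: a_k = 3, 0, -24, 0, 32, 0, …
g: a_k = 3, 0, -27/2, 0, 81/8, 0, …
Weyl lclm of L_f,L_g ⇒ L₀ (ord ≤ 4).
h=h₀': d/dx-closure on L₀ ⇒ L.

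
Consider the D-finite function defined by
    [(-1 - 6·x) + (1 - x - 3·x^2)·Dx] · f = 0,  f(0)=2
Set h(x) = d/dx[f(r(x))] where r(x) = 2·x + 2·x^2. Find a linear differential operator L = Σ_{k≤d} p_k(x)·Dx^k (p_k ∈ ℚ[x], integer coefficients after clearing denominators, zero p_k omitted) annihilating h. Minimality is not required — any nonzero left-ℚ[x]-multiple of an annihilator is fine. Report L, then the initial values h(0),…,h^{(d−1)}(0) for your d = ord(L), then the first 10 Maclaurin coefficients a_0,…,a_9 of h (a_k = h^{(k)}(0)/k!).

L = (18 + 156·x + 804·x^2 + 2736·x^3 + 4968·x^4 + 4320·x^5 + 1440·x^6) + (-1 - 12·x + 6·x^2 + 268·x^3 + 900·x^4 + 1368·x^5 + 1008·x^6 + 288·x^7)·Dx  (order 1).
h: a_k = 4, 72, 528, 3904, 26640, 173856, 1106560, 6891264, 42257664, 255919360, …
ICs: h(0) = 4.

f: a_k = 2, 2, 8, 14, 38, 80, 194, 434, 1016, 2318, …
L₀ from L_f via x↦r, Dx↦r'^{-1}Dx.
h₀' ⇒ L via d/dx closure of L₀.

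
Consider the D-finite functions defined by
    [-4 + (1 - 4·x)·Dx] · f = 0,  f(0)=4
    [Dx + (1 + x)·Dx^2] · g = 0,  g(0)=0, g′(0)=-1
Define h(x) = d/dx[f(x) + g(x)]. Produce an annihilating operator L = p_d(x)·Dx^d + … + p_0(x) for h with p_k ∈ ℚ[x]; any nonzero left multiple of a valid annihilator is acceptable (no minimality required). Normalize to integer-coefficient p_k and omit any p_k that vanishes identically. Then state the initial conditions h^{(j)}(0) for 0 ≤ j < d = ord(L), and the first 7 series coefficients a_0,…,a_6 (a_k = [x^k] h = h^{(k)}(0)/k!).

L = (112 + 32·x) + (94 + 208·x + 64·x^2)·Dx + (-9 + 23·x + 48·x^2 + 16·x^3)·Dx^2  (order 2).
h: a_k = 15, 129, 767, 4097, 20479, 98305, 458751, …
ICs: h(0) = 15, h′(0) = 129.

f: a_k = 4, 16, 64, 256, 1024, 4096, 16384, …
g: a_k = 0, -1, 1/2, -1/3, 1/4, -1/5, 1/6, …
Weyl lclm of L_f,L_g ⇒ L₀ (ord ≤ 3).
Differentiate: ansatz ord ≤ ord L₀ ⇒ L.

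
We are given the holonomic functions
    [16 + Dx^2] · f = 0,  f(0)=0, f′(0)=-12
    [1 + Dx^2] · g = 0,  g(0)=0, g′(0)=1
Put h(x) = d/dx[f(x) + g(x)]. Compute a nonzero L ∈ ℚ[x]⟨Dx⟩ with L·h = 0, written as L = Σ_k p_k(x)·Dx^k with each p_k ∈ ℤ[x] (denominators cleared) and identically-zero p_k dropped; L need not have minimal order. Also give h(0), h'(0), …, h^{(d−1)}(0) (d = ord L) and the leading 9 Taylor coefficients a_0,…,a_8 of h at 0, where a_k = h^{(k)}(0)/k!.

L = 16 + 17·Dx^2 + Dx^4  (order 4).
h: a_k = -11, 0, 191/2, 0, -3071/24, 0, 49151/720, 0, -786431/40320, …
ICs: h(0) = -11, h′(0) = 0, h′′(0) = 191, h′′′(0) = 0.

f: a_k = 0, -12, 0, 32, 0, -128/5, 0, 1024/105, 0, …
g: a_k = 0, 1, 0, -1/6, 0, 1/120, 0, -1/5040, 0, …
f+g: L₀ = lclm(L_f,L_g), ord ≤ 2+2.
Derive L from L₀ (diff closure).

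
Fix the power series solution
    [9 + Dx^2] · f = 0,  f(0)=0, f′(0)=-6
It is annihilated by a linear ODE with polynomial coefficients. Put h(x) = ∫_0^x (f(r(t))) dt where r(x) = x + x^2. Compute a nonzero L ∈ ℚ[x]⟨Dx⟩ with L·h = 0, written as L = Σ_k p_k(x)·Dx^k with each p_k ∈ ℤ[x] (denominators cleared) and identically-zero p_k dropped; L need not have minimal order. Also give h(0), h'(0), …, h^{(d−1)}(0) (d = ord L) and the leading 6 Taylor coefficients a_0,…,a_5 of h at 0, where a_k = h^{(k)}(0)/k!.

f: a_k = 0, -6, 0, 9, 0, -81/20, …
Substitute x→r, Dx→(1/r')Dx; clear ⇒ L₀.
h=∫₀ˣh₀: take L = L₀·Dx.
L = (9 + 54·x + 108·x^2 + 72·x^3)·Dx - 2·Dx^2 + (1 + 2·x)·Dx^3  (order 3).
h: a_k = 0, 0, -3, -2, 9/4, 27/5, …
ICs: h(0) = 0, h′(0) = 0, h′′(0) = -6.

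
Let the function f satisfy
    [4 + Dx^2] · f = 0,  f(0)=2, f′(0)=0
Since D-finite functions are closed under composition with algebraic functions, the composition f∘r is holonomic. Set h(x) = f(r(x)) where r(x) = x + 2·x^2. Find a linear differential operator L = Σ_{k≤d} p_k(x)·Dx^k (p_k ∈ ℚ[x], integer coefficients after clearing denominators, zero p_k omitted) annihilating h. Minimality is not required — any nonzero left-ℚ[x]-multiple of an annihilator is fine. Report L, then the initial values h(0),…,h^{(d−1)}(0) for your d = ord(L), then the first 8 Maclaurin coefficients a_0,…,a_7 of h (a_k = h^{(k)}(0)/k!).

f: a_k = 2, 0, -4, 0, 4/3, 0, -8/45, 0, …
h₀=f(r): pull back L_f along r ⇒ L₀.
L = (4 + 48·x + 192·x^2 + 256·x^3) - 4·Dx + (1 + 4·x)·Dx^2  (order 2).
h: a_k = 2, 0, -4, -16, -44/3, 32/3, 1432/45, 608/15, …
ICs: h(0) = 2, h′(0) = 0.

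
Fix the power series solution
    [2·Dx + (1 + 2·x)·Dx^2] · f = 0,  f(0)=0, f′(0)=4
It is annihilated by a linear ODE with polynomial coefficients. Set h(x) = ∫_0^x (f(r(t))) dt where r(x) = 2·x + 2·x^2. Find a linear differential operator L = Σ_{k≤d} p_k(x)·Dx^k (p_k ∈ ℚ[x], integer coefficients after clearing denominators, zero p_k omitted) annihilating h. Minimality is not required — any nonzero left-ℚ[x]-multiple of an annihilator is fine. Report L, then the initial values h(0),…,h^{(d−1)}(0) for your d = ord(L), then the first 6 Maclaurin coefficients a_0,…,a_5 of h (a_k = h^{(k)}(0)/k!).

L = 2·Dx^2 + (1 + 2·x)·Dx^3  (order 3).
h: a_k = 0, 0, 4, -8/3, 8/3, -16/5, …
ICs: h(0) = 0, h′(0) = 0, h′′(0) = 8.

f: a_k = 0, 4, -4, 16/3, -8, 64/5, …
Substitute x→r, Dx→(1/r')Dx; clear ⇒ L₀.
h=∫h₀ ⇒ L = L₀·Dx.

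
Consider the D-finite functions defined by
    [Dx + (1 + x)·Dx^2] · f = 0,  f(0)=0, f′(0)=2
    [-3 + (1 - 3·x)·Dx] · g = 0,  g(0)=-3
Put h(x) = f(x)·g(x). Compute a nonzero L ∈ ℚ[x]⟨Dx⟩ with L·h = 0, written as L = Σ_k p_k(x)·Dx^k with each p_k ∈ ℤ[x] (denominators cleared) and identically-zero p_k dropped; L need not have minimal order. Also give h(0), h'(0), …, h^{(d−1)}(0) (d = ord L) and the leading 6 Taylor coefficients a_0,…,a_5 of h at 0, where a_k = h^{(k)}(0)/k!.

L = 3 + (5 + 9·x)·Dx + (-1 + 2·x + 3·x^2)·Dx^2  (order 2).
h: a_k = 0, -6, -15, -47, -279/2, -4197/10, …
ICs: h(0) = 0, h′(0) = -6.

f: a_k = 0, 2, -1, 2/3, -1/2, 2/5, …
g: a_k = -3, -9, -27, -81, -243, -729, …
Product ⇒ symmetric product L₀, ord ≤ 2.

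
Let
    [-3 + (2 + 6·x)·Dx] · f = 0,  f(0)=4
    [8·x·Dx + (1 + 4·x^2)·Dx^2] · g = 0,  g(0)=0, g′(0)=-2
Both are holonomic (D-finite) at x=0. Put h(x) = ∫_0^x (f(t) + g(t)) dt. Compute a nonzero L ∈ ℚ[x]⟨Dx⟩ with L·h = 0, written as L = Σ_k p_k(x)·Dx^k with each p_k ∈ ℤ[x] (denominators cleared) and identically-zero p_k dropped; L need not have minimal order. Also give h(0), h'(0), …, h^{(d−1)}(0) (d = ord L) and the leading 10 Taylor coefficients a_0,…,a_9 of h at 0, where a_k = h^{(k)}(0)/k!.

L = (-48 - 360·x + 576·x^2 + 864·x^3)·Dx^2 + (-59 - 192·x - 120·x^2 + 2304·x^3 + 3024·x^4)·Dx^3 + (-6 + 14·x + 144·x^2 + 272·x^3 + 672·x^4 + 864·x^5)·Dx^4  (order 4).
h: a_k = 0, 4, 2, -3/2, 113/48, -81/32, 6457/1920, -2187/256, 570733/28672, -312741/8192, …
ICs: h(0) = 0, h′(0) = 4, h′′(0) = 4, h′′′(0) = -9.

f: a_k = 4, 6, -9/2, 27/4, -405/32, 1701/64, -15309/256, 72171/512, -2814669/8192, 14073345/16384, …
g: a_k = 0, -2, 0, 8/3, 0, -32/5, 0, 128/7, 0, -512/9, …
Weyl lclm of L_f,L_g ⇒ L₀ (ord ≤ 3).
h=∫₀ˣh₀: take L = L₀·Dx.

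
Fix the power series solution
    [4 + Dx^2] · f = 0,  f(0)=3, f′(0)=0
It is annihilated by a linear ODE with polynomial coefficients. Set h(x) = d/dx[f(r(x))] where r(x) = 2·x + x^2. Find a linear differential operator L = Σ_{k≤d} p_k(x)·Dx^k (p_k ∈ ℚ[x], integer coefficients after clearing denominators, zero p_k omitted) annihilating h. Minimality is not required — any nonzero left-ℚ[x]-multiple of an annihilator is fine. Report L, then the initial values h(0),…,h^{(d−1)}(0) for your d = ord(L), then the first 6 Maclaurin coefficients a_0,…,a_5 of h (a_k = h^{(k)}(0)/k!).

f: a_k = 3, 0, -6, 0, 2, 0, …
f∘r: x↦r, Dx↦Dx/r' in L_f ⇒ L₀.
Differentiate: ansatz ord ≤ ord L₀ ⇒ L.
L = (19 + 64·x + 96·x^2 + 64·x^3 + 16·x^4) + (-3 - 3·x)·Dx + (1 + 2·x + x^2)·Dx^2  (order 2).
h: a_k = 0, -48, -72, 104, 320, 928/5, …
ICs: h(0) = 0, h′(0) = -48.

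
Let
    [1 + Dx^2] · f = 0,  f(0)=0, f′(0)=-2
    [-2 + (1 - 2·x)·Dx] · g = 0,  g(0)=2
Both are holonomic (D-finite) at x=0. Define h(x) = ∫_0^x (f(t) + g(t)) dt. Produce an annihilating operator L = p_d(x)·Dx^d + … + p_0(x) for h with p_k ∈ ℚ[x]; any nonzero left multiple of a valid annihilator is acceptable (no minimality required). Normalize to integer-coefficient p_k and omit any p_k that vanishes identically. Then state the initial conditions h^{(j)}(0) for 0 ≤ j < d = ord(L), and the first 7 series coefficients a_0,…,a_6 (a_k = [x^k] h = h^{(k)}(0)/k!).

L = (-50 + 8·x - 8·x^2)·Dx + (9 - 22·x + 12·x^2 - 8·x^3)·Dx^2 + (-50 + 8·x - 8·x^2)·Dx^3 + (9 - 22·x + 12·x^2 - 8·x^3)·Dx^4  (order 4).
h: a_k = 0, 2, 1, 8/3, 49/12, 32/5, 3839/360, …
ICs: h(0) = 0, h′(0) = 2, h′′(0) = 2, h′′′(0) = 16.

f: a_k = 0, -2, 0, 1/3, 0, -1/60, 0, …
g: a_k = 2, 4, 8, 16, 32, 64, 128, …
L₀ := lclm(L_f,L_g); ord L₀ ≤ 2+1.
h=∫h₀ ⇒ L = L₀·Dx.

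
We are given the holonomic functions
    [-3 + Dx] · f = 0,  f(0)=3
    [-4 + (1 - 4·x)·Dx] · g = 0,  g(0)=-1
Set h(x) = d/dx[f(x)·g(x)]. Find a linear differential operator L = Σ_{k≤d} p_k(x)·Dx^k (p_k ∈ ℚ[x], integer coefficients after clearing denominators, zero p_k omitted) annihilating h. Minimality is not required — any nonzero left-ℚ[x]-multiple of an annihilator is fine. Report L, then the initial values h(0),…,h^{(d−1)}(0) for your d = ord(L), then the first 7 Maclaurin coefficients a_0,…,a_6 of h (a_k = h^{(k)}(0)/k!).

L = (65 - 168·x + 144·x^2) + (-7 + 40·x - 48·x^2)·Dx  (order 1).
h: a_k = -21, -195, -2421/2, -12993/2, -260103/8, -6243201/40, -11654121/16, …
ICs: h(0) = -21.

f: a_k = 3, 9, 27/2, 27/2, 81/8, 243/40, 243/80, …
g: a_k = -1, -4, -16, -64, -256, -1024, -4096, …
f·g: L₀ = L_f ⊗_s L_g, ord ≤ 1·1.
h=h₀': d/dx-closure on L₀ ⇒ L.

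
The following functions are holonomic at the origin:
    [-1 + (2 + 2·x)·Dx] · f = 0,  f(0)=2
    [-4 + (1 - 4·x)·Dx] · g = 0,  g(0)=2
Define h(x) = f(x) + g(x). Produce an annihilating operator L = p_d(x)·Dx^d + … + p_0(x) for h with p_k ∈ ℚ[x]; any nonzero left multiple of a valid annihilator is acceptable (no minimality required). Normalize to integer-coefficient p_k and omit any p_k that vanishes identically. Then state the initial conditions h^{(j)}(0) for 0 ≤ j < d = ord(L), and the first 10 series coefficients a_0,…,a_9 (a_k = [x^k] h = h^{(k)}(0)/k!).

L = (68 + 48·x) + (-129 - 248·x - 144·x^2)·Dx + (14 - 18·x - 128·x^2 - 96·x^3)·Dx^2  (order 2).
h: a_k = 4, 9, 127/4, 1025/8, 32763/64, 262151/128, 4194283/512, 33554465/1024, 2147483219/16384, 17179869899/32768, …
ICs: h(0) = 4, h′(0) = 9.

f: a_k = 2, 1, -1/4, 1/8, -5/64, 7/128, -21/512, 33/1024, -429/16384, 715/32768, …
g: a_k = 2, 8, 32, 128, 512, 2048, 8192, 32768, 131072, 524288, …
Weyl lclm of L_f,L_g ⇒ L₀ (ord ≤ 2).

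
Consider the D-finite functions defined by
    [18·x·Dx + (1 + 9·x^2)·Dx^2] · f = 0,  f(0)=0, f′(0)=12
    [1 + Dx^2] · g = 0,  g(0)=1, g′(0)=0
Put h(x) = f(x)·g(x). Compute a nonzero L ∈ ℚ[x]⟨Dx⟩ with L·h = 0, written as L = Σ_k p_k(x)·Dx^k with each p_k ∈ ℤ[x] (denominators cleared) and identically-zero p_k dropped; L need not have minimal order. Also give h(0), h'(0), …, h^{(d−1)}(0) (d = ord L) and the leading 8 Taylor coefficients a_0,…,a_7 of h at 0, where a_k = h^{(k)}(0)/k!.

L = (370 + 9594·x^2 + 4131·x^4 + 2916·x^6 + 6561·x^8) + (684·x + 6804·x^3 + 8748·x^5 + 26244·x^7)·Dx + (380 + 9792·x^2 + 5346·x^4 + 5832·x^6 + 13122·x^8)·Dx^2 + (684·x + 6804·x^3 + 8748·x^5 + 26244·x^7)·Dx^3 + (10 + 198·x^2 + 1215·x^4 + 2916·x^6 + 6561·x^8)·Dx^4  (order 4).
h: a_k = 0, 12, 0, -42, 0, 2129/10, 0, -566341/420, …
ICs: h(0) = 0, h′(0) = 12, h′′(0) = 0, h′′′(0) = -252.

f: a_k = 0, 12, 0, -36, 0, 972/5, 0, -8748/7, …
g: a_k = 1, 0, -1/2, 0, 1/24, 0, -1/720, 0, …
f·g: L₀ = L_f ⊗_s L_g, ord ≤ 2·2.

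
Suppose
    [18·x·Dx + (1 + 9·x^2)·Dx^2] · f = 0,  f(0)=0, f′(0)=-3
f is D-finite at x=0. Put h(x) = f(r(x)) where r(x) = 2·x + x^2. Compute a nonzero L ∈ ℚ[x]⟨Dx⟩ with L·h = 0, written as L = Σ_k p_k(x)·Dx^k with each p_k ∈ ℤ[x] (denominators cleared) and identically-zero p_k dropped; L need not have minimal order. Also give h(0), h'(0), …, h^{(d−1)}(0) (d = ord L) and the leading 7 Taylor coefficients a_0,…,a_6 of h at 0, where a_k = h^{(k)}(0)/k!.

f: a_k = 0, -3, 0, 9, 0, -243/5, 0, …
L₀ from L_f via x↦r, Dx↦r'^{-1}Dx.
L = (-1 + 72·x + 144·x^2 + 108·x^3 + 27·x^4)·Dx + (1 + x + 36·x^2 + 72·x^3 + 45·x^4 + 9·x^5)·Dx^2  (order 2).
h: a_k = 0, -6, -3, 72, 108, -7506/5, -3879, …
ICs: h(0) = 0, h′(0) = -6.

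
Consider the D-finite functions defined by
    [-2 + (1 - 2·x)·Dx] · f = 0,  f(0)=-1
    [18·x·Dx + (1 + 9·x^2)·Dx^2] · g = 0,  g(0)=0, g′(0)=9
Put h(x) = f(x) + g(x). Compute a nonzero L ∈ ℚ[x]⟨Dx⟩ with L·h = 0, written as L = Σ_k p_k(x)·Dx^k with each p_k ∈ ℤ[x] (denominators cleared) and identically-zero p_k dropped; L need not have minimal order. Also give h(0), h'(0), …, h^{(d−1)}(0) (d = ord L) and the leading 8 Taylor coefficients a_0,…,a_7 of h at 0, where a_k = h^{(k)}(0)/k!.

f: a_k = -1, -2, -4, -8, -16, -32, -64, -128, …
g: a_k = 0, 9, 0, -27, 0, 729/5, 0, -6561/7, …
L₀ := lclm(L_f,L_g); ord L₀ ≤ 1+2.
L = (-36 + 288·x + 972·x^2)·Dx + (21 - 36·x + 9·x^2 + 972·x^3)·Dx^2 + (-2 - 5·x - 45·x^3 + 162·x^4)·Dx^3  (order 3).
h: a_k = -1, 7, -4, -35, -16, 569/5, -64, -7457/7, …
ICs: h(0) = -1, h′(0) = 7, h′′(0) = -8.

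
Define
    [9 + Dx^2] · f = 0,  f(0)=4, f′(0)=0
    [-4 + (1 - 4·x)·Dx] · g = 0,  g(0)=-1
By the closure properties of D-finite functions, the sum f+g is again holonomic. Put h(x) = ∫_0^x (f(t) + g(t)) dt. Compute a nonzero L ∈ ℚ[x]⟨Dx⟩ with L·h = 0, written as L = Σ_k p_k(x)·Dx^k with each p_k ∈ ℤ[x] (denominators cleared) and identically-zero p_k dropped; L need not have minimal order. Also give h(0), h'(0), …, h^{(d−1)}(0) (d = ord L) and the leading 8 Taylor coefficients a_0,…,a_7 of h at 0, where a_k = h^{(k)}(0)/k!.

f: a_k = 4, 0, -18, 0, 27/2, 0, -81/20, 0, …
g: a_k = -1, -4, -16, -64, -256, -1024, -4096, -16384, …
L₀ := lclm(L_f,L_g); ord L₀ ≤ 2+1.
h=∫h₀ ⇒ L = L₀·Dx.
L = (-3780 + 2592·x - 5184·x^2)·Dx + (369 - 2124·x + 3888·x^2 - 5184·x^3)·Dx^2 + (-420 + 288·x - 576·x^2)·Dx^3 + (41 - 236·x + 432·x^2 - 576·x^3)·Dx^4  (order 4).
h: a_k = 0, 3, -2, -34/3, -16, -97/2, -512/3, -82001/140, …
ICs: h(0) = 0, h′(0) = 3, h′′(0) = -4, h′′′(0) = -68.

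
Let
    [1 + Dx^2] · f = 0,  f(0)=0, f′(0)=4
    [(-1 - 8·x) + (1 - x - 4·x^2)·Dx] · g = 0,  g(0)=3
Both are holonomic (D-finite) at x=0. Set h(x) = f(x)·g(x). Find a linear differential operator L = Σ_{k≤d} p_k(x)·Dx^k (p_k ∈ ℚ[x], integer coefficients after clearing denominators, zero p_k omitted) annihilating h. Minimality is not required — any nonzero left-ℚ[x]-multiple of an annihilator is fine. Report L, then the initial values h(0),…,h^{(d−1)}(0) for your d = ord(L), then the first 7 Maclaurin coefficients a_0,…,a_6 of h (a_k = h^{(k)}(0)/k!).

f: a_k = 0, 4, 0, -2/3, 0, 1/30, 0, …
g: a_k = 3, 3, 15, 27, 87, 195, 543, …
Sym-product of L_f,L_g gives L₀ (≤ ord 2).
L = (7 + x + 4·x^2) + (2 + 16·x)·Dx + (-1 + x + 4·x^2)·Dx^2  (order 2).
h: a_k = 0, 12, 12, 58, 106, 3381/10, 7621/10, …
ICs: h(0) = 0, h′(0) = 12.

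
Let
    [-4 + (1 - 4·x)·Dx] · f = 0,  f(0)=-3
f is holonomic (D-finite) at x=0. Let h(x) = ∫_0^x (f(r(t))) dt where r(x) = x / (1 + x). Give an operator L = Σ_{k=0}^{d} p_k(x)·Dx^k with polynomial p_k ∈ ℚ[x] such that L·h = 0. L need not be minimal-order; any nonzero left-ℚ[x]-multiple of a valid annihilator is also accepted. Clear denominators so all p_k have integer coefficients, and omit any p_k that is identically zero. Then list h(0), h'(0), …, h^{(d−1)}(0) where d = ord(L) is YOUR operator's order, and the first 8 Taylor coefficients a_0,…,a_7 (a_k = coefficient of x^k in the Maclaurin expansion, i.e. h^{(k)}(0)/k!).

L = 4·Dx + (-1 + 2·x + 3·x^2)·Dx^2  (order 2).
h: a_k = 0, -3, -6, -12, -27, -324/5, -162, -2916/7, …
ICs: h(0) = 0, h′(0) = -3.

f: a_k = -3, -12, -48, -192, -768, -3072, -12288, -49152, …
Change of var in L_f (x↦r) gives L₀.
Integrate: L := L₀·Dx.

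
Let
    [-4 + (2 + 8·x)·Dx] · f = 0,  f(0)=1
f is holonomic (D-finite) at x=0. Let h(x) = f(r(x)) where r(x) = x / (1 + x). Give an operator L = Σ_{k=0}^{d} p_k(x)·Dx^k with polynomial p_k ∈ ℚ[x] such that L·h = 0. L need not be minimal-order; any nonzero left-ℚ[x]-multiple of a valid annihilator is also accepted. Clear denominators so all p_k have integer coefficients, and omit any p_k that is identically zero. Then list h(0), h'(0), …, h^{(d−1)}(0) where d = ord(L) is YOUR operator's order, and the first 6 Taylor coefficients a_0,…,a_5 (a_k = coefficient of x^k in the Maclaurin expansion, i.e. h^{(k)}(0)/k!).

f: a_k = 1, 2, -2, 4, -10, 28, …
L₀ from L_f via x↦r, Dx↦r'^{-1}Dx.
L = -2 + (1 + 6·x + 5·x^2)·Dx  (order 1).
h: a_k = 1, 2, -4, 10, -30, 102, …
ICs: h(0) = 1.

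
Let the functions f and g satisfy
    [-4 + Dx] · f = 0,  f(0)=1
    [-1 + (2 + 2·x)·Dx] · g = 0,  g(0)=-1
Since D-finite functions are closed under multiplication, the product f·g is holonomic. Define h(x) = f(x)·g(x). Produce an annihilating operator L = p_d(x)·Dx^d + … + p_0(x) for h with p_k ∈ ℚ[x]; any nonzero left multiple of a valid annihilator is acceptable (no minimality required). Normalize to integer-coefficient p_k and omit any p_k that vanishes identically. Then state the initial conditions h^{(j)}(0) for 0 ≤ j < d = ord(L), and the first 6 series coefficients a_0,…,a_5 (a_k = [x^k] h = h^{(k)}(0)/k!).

f: a_k = 1, 4, 8, 32/3, 32/3, 128/15, …
g: a_k = -1, -1/2, 1/8, -1/16, 5/128, -7/256, …
Product ⇒ symmetric product L₀, ord ≤ 1.
L = (-9 - 8·x) + (2 + 2·x)·Dx  (order 1).
h: a_k = -1, -9/2, -79/8, -683/48, -1947/128, -49553/3840, …
ICs: h(0) = -1.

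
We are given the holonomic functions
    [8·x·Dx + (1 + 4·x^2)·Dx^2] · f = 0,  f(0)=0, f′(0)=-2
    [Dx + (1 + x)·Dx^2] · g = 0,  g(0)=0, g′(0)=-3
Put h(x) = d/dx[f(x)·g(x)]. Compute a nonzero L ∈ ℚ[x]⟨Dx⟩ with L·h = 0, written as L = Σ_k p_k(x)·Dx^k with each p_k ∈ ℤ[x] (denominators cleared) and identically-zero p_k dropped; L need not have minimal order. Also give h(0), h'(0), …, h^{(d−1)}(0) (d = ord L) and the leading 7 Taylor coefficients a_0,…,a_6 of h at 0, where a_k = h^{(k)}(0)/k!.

f: a_k = 0, -2, 0, 8/3, 0, -32/5, 0, …
g: a_k = 0, -3, 3/2, -1, 3/4, -3/5, 1/2, …
Sym-product of L_f,L_g gives L₀ (≤ ord 4).
Differentiate: ansatz ord ≤ ord L₀ ⇒ L.
L = (288 + 560·x + 3584·x^2 + 8640·x^3 + 7680·x^4 + 3328·x^5 + 1024·x^7) + (258 + 1840·x + 6992·x^2 + 19264·x^3 + 29440·x^4 + 23808·x^5 + 8960·x^6 + 3072·x^7 + 3584·x^8)·Dx + (36 + 628·x + 2496·x^2 + 6192·x^3 + 12288·x^4 + 15936·x^5 + 12288·x^6 + 5376·x^7 + 3072·x^8 + 2048·x^9)·Dx^2 + (17 + 66·x + 241·x^2 + 608·x^3 + 1152·x^4 + 1728·x^5 + 2016·x^6 + 1536·x^7 + 768·x^8 + 512·x^9 + 256·x^10)·Dx^3  (order 3).
h: a_k = 0, 12, -9, -24, 25/2, 532/5, -301/5, …
ICs: h(0) = 0, h′(0) = 12, h′′(0) = -18.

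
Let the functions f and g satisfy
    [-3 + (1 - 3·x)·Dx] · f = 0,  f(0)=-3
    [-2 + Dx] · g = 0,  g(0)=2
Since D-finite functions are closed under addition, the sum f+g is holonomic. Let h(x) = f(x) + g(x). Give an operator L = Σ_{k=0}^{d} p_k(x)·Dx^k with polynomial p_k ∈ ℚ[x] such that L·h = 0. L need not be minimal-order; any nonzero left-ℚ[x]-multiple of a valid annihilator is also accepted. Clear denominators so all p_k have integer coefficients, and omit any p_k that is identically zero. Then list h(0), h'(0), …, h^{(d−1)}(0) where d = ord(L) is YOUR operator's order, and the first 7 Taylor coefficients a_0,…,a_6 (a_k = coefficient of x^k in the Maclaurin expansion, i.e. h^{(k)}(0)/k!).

L = (-24 - 36·x) + (14 + 24·x - 36·x^2)·Dx + (-1 - 3·x + 18·x^2)·Dx^2  (order 2).
h: a_k = -1, -5, -23, -235/3, -725/3, -10927/15, -98407/45, …
ICs: h(0) = -1, h′(0) = -5.

f: a_k = -3, -9, -27, -81, -243, -729, -2187, …
g: a_k = 2, 4, 4, 8/3, 4/3, 8/15, 8/45, …
L₀ := lclm(L_f,L_g); ord L₀ ≤ 1+1.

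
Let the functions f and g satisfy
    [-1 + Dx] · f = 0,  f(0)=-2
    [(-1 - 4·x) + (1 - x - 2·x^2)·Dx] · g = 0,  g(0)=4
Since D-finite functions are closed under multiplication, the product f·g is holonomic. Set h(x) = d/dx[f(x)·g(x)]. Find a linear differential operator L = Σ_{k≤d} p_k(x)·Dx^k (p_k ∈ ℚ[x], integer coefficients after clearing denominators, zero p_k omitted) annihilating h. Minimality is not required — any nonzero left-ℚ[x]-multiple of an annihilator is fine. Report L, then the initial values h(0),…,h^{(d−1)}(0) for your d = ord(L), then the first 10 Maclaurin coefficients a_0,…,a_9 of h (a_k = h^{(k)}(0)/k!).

f: a_k = -2, -2, -1, -1/3, -1/12, -1/60, -1/360, -1/2520, -1/20160, -1/181440, …
g: a_k = 4, 4, 12, 20, 44, 84, 172, 340, 684, 1364, …
h₀=f·g: eliminate ⇒ L₀, order ≤ 1·1.
Derive L from L₀ (diff closure).
L = (9 + 16·x + 9·x^2 - 12·x^3 + 4·x^4) + (-2 - x + 9·x^2 + 4·x^3 - 4·x^4)·Dx  (order 1).
h: a_k = -16, -72, -208, -1700/3, -1402, -50737/15, -354232/45, -3783419/210, -20417113/504, -4084757561/45360, …
ICs: h(0) = -16.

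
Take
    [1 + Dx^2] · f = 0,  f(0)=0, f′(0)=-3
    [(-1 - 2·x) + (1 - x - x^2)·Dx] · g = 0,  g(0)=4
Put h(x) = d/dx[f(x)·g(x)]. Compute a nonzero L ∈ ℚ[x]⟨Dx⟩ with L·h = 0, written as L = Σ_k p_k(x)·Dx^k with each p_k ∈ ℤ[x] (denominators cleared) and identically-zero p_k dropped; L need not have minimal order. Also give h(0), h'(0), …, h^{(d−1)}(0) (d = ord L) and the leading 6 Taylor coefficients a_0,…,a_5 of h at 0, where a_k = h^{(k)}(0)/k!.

f: a_k = 0, -3, 0, 1/2, 0, -1/40, …
g: a_k = 4, 4, 8, 12, 20, 32, …
Product ⇒ symmetric product L₀, ord ≤ 2.
h=h₀': d/dx-closure on L₀ ⇒ L.
L = (3 - 2·x - x^2 + 2·x^3 + x^4) + (4 + 10·x + 6·x^2 + 4·x^3)·Dx + (-1 + x^2 + 2·x^3 + x^4)·Dx^2  (order 2).
h: a_k = -12, -24, -66, -136, -561/2, -2703/5, …
ICs: h(0) = -12, h′(0) = -24.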